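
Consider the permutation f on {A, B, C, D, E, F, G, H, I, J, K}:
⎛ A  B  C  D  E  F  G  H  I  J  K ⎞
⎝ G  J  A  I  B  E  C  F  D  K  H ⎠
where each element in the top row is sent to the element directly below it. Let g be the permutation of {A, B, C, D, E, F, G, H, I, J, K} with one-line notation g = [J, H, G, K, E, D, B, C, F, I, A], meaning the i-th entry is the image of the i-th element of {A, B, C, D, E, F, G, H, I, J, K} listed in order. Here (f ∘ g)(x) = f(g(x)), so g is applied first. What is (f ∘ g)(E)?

g(E) = E, then f(E) = B; composing gives (f ∘ g)(E) = B.

B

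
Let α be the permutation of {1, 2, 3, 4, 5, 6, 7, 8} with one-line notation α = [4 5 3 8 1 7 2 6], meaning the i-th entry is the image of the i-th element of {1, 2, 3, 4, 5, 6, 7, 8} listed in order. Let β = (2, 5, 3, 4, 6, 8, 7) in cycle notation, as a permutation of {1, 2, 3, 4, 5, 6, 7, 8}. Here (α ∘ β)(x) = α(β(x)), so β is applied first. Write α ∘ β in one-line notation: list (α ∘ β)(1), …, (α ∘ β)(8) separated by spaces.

For each element, apply β then α: 1 → 1 → 4; 2 → 5 → 1; 3 → 4 → 8; 4 → 6 → 7; 5 → 3 → 3; 6 → 8 → 6; 7 → 2 → 5; 8 → 7 → 2.
So α ∘ β in one-line form is 4 1 8 7 3 6 5 2.

4 1 8 7 3 6 5 2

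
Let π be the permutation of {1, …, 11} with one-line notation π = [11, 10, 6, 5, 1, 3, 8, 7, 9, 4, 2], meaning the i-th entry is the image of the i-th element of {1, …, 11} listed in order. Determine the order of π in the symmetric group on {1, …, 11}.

6

Writing π as disjoint cycles, the cycle lengths are 6, 2, 2, 1.
The order is lcm(6, 2, 2) = 6.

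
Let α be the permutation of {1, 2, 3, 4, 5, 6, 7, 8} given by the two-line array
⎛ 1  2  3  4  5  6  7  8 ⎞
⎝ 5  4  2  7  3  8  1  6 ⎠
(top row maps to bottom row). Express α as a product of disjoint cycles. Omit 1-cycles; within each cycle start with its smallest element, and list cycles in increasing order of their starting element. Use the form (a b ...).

(1 5 3 2 4 7)(6 8)

Start at 1 and follow images: 1 → 5 → 3 → 2 → 4 → 7 → 1, giving the cycle (1 5 3 2 4 7).
Continuing from each remaining unvisited element yields (1 5 3 2 4 7)(6 8).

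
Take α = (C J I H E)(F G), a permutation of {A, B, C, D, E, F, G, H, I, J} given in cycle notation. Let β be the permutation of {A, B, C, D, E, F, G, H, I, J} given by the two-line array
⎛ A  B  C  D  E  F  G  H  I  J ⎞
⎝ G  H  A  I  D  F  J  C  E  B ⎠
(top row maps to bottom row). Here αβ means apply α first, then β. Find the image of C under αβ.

B

α(C) = J, then β(J) = B; composing gives (αβ)(C) = B.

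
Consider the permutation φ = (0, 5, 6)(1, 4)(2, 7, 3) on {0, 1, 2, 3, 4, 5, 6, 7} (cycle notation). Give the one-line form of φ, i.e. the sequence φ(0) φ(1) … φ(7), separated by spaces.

Reading each image from the cycles: 0→5, 1→4, 2→7, 3→2, 4→1, 5→6, 6→0, 7→3.
Listing these in domain order gives 5 4 7 2 1 6 0 3.

5 4 7 2 1 6 0 3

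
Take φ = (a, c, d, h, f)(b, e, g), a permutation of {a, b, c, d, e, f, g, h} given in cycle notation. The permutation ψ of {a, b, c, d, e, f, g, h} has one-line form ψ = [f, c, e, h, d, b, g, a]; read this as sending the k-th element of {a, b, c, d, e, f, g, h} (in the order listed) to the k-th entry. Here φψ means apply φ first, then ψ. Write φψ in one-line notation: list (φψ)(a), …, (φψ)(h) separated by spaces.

e d h a g f c b

(φψ)(x) = ψ(φ(x)). Computing each image: ψ(φ(a)) = ψ(c) = e, ψ(φ(b)) = ψ(e) = d, ψ(φ(c)) = ψ(d) = h, ψ(φ(d)) = ψ(h) = a, ψ(φ(e)) = ψ(g) = g, ψ(φ(f)) = ψ(a) = f, ψ(φ(g)) = ψ(b) = c, ψ(φ(h)) = ψ(f) = b.
Hence φψ = [e d h a g f c b].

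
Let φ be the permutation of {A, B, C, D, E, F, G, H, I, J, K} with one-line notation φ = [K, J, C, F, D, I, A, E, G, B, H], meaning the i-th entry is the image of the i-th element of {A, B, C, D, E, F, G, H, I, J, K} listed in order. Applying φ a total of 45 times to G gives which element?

D

Tracing G → A → … returns to G after 8 steps, so G lies in an 8-cycle (A, K, H, E, D, F, I, G).
Powers repeat with period 8 on this cycle, and 45 mod 8 = 5, so φ^45(G) = φ^5(G).
Advancing 5 steps from G: G → A → K → H → E → D.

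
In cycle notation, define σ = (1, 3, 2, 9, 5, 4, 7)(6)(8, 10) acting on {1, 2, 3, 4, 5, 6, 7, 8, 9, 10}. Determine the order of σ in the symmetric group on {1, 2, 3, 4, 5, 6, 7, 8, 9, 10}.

14

The cycle type of σ is (7, 2, 1).
The order is lcm(7, 2) = 14.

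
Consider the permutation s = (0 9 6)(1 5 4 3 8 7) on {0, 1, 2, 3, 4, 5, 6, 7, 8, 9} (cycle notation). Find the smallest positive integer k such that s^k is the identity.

The cycle type of s is (6, 3, 1).
Since disjoint cycles commute, ord(s) = lcm(6, 3) = 6.

6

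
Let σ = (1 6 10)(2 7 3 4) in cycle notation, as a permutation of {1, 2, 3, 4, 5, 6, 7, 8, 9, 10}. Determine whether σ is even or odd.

odd

The cycle lengths are 4, 3, 1, 1, 1.
A cycle is odd iff its length is even; σ has 1 even-length cycle, so sgn(σ) = (−1)^1 and σ is odd.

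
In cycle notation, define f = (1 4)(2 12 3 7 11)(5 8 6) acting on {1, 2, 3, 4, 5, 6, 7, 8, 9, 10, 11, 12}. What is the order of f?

30

The cycle type of f is (5, 3, 2, 1, 1).
Since disjoint cycles commute, ord(f) = lcm(5, 3, 2) = 30.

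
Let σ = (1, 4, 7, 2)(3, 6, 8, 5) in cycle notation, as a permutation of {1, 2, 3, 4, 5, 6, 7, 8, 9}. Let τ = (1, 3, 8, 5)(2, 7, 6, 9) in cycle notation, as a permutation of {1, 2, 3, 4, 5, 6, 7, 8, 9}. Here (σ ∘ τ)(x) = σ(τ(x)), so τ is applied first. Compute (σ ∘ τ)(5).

τ(5) = 1, then σ(1) = 4; composing gives (σ ∘ τ)(5) = 4.

4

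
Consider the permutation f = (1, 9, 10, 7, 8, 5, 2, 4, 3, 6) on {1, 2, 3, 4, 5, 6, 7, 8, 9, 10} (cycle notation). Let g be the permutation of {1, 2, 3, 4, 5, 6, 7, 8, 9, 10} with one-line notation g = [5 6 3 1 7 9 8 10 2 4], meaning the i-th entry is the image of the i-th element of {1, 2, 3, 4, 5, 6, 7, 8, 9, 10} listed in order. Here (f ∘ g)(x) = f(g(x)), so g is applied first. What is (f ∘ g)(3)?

First apply g: g(3) = 3, then f(3) = 6. Thus (f ∘ g)(3) = 6.

6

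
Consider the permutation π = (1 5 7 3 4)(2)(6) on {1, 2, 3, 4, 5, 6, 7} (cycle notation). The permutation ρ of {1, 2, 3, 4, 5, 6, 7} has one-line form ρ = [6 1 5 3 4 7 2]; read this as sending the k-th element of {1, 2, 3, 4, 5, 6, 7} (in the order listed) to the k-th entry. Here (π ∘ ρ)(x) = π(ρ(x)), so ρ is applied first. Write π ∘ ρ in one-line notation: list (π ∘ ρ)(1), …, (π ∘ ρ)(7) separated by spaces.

6 5 7 4 1 3 2

(π ∘ ρ)(x) = π(ρ(x)). Computing each image: π(ρ(1)) = π(6) = 6, π(ρ(2)) = π(1) = 5, π(ρ(3)) = π(5) = 7, π(ρ(4)) = π(3) = 4, π(ρ(5)) = π(4) = 1, π(ρ(6)) = π(7) = 3, π(ρ(7)) = π(2) = 2.
Hence π ∘ ρ = [6 5 7 4 1 3 2].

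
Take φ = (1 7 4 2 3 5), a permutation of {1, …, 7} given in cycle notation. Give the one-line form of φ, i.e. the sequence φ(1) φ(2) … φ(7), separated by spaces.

7 3 5 2 1 6 4

Reading each image from the cycles: 1→7, 2→3, 3→5, 4→2, 5→1, 6→6, 7→4.
So the one-line form is 7 3 5 2 1 6 4.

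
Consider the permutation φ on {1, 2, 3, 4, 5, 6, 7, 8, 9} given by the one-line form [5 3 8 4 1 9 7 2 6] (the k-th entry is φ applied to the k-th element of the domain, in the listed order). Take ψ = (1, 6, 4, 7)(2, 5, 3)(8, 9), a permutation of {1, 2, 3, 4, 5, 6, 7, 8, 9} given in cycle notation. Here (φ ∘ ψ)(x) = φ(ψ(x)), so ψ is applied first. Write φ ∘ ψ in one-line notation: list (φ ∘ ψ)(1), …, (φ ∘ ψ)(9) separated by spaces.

9 1 3 7 8 4 5 6 2

(φ ∘ ψ)(x) = φ(ψ(x)). Computing each image: φ(ψ(1)) = φ(6) = 9, φ(ψ(2)) = φ(5) = 1, φ(ψ(3)) = φ(2) = 3, φ(ψ(4)) = φ(7) = 7, φ(ψ(5)) = φ(3) = 8, φ(ψ(6)) = φ(4) = 4, φ(ψ(7)) = φ(1) = 5, φ(ψ(8)) = φ(9) = 6, φ(ψ(9)) = φ(8) = 2.
Hence φ ∘ ψ = [9 1 3 7 8 4 5 6 2].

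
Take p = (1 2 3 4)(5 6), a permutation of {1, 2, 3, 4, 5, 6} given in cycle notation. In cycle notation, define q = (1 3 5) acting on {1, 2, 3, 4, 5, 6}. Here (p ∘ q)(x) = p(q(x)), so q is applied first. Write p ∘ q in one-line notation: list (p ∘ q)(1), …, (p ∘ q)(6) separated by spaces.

(p ∘ q)(x) = p(q(x)). Computing each image: p(q(1)) = p(3) = 4, p(q(2)) = p(2) = 3, p(q(3)) = p(5) = 6, p(q(4)) = p(4) = 1, p(q(5)) = p(1) = 2, p(q(6)) = p(6) = 5.
Hence p ∘ q = [4 3 6 1 2 5].

4 3 6 1 2 5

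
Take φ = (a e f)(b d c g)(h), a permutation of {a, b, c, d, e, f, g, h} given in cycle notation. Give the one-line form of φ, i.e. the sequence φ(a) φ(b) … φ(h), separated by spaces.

e d g c f a b h

Each element maps to the next entry in its cycle (wrapping to the front): a↦e, b↦d, c↦g, d↦c, e↦f, f↦a, g↦b, h↦h.
Listing these in domain order gives e d g c f a b h.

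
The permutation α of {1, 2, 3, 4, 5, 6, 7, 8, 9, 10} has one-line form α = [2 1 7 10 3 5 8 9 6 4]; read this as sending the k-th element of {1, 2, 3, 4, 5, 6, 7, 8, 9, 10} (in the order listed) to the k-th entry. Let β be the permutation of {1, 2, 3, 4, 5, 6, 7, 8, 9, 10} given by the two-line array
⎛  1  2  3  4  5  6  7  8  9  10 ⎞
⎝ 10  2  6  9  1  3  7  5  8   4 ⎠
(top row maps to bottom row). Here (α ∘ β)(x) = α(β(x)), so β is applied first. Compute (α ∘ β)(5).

2

First apply β: β(5) = 1, then α(1) = 2. Thus (α ∘ β)(5) = 2.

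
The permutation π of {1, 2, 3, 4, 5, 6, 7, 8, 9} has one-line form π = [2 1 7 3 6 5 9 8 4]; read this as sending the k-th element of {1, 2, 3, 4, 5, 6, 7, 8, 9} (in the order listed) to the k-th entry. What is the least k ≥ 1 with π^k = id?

4

Decomposing into disjoint cycles gives cycle lengths 4, 2, 2, 1.
Since disjoint cycles commute, ord(π) = lcm(4, 2, 2) = 4.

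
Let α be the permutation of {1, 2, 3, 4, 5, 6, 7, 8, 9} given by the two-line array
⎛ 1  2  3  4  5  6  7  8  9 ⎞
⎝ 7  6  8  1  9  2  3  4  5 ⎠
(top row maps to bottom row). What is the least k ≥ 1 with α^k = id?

Writing α as disjoint cycles, the cycle lengths are 5, 2, 2.
Since disjoint cycles commute, ord(α) = lcm(5, 2, 2) = 10.

10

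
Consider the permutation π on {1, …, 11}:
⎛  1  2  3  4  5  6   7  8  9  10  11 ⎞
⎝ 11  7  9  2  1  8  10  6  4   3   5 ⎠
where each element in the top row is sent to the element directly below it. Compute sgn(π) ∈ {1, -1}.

In disjoint-cycle form the cycle lengths are 6, 3, 2.
A cycle of length ℓ contributes ℓ−1 transpositions, so π is a product of 5 + 2 + 1 = 8 transpositions — even.

1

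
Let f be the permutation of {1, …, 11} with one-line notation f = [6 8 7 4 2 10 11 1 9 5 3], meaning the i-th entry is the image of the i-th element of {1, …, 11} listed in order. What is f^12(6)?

Tracing 6 → 10 → … returns to 6 after 6 steps, so 6 lies in a 6-cycle (1 6 10 5 2 8).
Since the cycle has length 6, f^12 acts on it the same as f^0 (12 mod 6 = 0).
So f^12(6) = 6.

6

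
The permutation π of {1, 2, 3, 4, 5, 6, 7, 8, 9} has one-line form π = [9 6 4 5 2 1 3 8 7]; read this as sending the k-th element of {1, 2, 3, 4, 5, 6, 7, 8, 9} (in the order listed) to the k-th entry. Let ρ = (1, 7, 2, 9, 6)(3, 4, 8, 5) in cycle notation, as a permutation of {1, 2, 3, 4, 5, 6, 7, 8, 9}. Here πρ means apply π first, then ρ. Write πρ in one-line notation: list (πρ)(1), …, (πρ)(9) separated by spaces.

Chase each element through π then ρ: 1 → 9 → 6; 2 → 6 → 1; 3 → 4 → 8; 4 → 5 → 3; 5 → 2 → 9; 6 → 1 → 7; 7 → 3 → 4; 8 → 8 → 5; 9 → 7 → 2.
So πρ in one-line form is 6 1 8 3 9 7 4 5 2.

6 1 8 3 9 7 4 5 2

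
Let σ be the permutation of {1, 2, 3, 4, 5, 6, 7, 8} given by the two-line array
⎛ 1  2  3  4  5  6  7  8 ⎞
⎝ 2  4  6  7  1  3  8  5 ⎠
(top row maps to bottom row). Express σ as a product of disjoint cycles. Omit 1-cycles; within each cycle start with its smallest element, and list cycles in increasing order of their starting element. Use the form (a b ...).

Start at 1 and follow images: 1 → 2 → 4 → 7 → 8 → 5 → 1, giving the cycle (1 2 4 7 8 5).
Continuing from each remaining unvisited element yields (1 2 4 7 8 5)(3 6).

(1 2 4 7 8 5)(3 6)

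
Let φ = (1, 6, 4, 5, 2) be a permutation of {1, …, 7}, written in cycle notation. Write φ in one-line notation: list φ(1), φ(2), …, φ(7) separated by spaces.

Each element maps to the next entry in its cycle (wrapping to the front): 1→6, 2→1, 3→3, 4→5, 5→2, 6→4, 7→7.
So the one-line form is 6 1 3 5 2 4 7.

6 1 3 5 2 4 7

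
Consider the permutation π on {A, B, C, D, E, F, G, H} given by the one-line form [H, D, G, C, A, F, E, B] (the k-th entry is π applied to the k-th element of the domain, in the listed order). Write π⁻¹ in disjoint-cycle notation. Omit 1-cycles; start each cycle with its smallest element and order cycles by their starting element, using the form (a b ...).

The cycle decomposition of π is (A H B D C G E).
The inverse reverses every cycle; in canonical form, π⁻¹ = (A E G C D B H).

(A E G C D B H)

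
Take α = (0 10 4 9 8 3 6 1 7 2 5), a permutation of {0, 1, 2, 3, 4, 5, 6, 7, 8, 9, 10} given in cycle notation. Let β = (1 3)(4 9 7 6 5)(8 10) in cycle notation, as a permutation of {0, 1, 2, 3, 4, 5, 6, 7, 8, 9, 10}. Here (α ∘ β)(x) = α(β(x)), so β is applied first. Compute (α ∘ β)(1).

6

(α ∘ β)(1) = α(β(1)). β(1) = 3, then α(3) = 6. So (α ∘ β)(1) = 6.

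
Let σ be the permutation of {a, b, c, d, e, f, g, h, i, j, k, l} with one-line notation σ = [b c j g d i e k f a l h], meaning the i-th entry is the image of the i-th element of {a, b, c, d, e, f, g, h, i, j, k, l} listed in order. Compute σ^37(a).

Tracing a → b → … returns to a after 4 steps, so a lies in a 4-cycle (a, b, c, j).
On a 4-cycle, σ^4 is the identity, so σ^37 = σ^1 there (37 ≡ 1 mod 4).
Stepping 1 place around the cycle: a → b.

b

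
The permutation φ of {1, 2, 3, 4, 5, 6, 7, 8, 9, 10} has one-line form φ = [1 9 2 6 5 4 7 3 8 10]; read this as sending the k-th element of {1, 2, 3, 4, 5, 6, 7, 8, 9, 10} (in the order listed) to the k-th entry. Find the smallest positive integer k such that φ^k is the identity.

4

Writing φ as disjoint cycles, the cycle lengths are 4, 2, 1, 1, 1, 1.
The order is lcm(4, 2) = 4.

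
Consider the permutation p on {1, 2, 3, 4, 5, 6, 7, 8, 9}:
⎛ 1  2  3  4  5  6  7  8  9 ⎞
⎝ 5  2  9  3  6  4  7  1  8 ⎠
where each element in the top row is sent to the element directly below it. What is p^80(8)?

6

Tracing 8 → 1 → … returns to 8 after 7 steps, so 8 lies in a 7-cycle (1, 5, 6, 4, 3, 9, 8).
Powers repeat with period 7 on this cycle, and 80 mod 7 = 3, so p^80(8) = p^3(8).
Advancing 3 steps from 8: 8 → 1 → 5 → 6.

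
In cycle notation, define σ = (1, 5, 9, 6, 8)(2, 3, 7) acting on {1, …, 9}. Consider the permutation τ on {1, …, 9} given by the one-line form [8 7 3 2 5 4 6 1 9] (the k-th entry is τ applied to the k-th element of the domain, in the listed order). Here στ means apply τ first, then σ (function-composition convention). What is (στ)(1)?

1

τ(1) = 8, then σ(8) = 1; composing gives (στ)(1) = 1.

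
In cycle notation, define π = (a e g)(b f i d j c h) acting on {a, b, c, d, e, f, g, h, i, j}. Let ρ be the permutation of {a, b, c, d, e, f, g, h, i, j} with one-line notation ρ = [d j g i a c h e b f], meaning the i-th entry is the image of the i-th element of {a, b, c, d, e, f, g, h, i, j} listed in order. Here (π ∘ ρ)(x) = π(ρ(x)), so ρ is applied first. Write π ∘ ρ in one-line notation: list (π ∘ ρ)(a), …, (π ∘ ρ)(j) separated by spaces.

j c a d e h b g f i

For each element, apply ρ then π: a → d → j; b → j → c; c → g → a; d → i → d; e → a → e; f → c → h; g → h → b; h → e → g; i → b → f; j → f → i.
Collecting the images, π ∘ ρ = [j c a d e h b g f i].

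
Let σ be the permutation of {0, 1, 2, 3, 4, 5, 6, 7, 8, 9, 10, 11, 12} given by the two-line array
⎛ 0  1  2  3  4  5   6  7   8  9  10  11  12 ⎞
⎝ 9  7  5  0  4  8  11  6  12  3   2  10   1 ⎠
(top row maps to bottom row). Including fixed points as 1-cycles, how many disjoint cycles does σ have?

The cycle decomposition is (0 9 3)(1 7 6 11 10 2 5 8 12)(4), which has 3 cycles (counting 1-cycles).

3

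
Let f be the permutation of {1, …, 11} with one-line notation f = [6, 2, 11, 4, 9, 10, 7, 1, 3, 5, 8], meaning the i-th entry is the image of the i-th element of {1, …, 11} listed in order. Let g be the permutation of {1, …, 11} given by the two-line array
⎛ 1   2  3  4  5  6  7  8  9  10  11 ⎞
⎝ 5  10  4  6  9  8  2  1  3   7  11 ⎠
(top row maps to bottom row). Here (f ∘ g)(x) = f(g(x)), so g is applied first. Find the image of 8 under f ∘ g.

First apply g: g(8) = 1, then f(1) = 6. Thus (f ∘ g)(8) = 6.

6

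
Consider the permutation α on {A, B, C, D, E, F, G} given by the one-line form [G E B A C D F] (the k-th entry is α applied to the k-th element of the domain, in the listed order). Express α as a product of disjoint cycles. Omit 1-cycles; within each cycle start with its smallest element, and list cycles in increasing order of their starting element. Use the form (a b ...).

(A G F D)(B E C)

Start at A and follow images: A → G → F → D → A, giving the cycle (A G F D).
Continuing from each remaining unvisited element yields (A G F D)(B E C).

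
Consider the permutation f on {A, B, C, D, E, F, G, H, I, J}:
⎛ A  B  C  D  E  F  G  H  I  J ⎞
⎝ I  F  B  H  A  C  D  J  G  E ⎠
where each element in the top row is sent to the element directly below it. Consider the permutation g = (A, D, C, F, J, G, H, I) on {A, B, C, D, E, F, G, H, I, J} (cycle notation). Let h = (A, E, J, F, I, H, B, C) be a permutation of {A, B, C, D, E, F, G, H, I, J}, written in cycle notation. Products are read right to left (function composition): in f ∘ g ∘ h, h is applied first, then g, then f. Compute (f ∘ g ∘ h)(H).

(f ∘ g ∘ h)(H) = f(g(h(H))). h(H) = B, then g(B) = B, then f(B) = F, so the result is F.

F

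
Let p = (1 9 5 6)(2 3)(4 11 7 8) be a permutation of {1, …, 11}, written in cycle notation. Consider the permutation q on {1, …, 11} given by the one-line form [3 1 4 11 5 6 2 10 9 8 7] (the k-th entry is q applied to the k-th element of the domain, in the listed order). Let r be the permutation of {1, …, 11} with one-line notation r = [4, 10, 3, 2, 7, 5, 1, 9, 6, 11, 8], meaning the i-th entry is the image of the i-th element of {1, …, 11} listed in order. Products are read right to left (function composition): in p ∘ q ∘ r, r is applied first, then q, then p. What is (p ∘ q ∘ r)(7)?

(p ∘ q ∘ r)(7) = p(q(r(7))). r(7) = 1, then q(1) = 3, then p(3) = 2, so the result is 2.

2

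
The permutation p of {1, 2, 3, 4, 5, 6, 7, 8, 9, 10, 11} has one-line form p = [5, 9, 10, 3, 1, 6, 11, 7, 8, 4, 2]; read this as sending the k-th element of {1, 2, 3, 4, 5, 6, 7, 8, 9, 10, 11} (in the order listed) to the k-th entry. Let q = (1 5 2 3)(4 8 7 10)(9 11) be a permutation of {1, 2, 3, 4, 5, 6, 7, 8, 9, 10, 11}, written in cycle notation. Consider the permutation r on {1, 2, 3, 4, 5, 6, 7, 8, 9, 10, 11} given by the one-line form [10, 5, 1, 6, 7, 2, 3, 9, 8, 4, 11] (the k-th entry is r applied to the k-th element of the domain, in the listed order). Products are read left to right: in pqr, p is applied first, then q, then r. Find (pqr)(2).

11

Apply the permutations in order: p(2) = 9, then q(9) = 11, then r(11) = 11. So (pqr)(2) = 11.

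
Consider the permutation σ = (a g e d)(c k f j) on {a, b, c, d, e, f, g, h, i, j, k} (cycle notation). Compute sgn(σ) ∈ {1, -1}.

The cycle lengths are 4, 4, 1, 1, 1.
A cycle of length ℓ contributes ℓ−1 transpositions, so σ is a product of 3 + 3 = 6 transpositions — even.

1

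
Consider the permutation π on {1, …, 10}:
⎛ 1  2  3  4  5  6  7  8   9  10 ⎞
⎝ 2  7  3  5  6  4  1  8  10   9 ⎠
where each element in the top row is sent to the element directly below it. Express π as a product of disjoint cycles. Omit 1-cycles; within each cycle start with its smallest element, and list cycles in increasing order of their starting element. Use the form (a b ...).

Iterating π from 1 gives 1 → 2 → 7 → 1; that is the 3-cycle (1 2 7).
Continuing from each remaining unvisited element yields (1 2 7)(4 5 6)(9 10).

(1 2 7)(4 5 6)(9 10)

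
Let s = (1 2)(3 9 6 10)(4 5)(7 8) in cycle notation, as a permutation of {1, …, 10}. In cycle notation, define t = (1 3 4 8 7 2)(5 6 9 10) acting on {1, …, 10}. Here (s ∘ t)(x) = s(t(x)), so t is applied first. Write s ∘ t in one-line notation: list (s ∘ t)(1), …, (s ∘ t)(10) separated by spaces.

(s ∘ t)(x) = s(t(x)). Computing each image: s(t(1)) = s(3) = 9, s(t(2)) = s(1) = 2, s(t(3)) = s(4) = 5, s(t(4)) = s(8) = 7, s(t(5)) = s(6) = 10, s(t(6)) = s(9) = 6, s(t(7)) = s(2) = 1, s(t(8)) = s(7) = 8, s(t(9)) = s(10) = 3, s(t(10)) = s(5) = 4.
Hence s ∘ t = [9 2 5 7 10 6 1 8 3 4].

9 2 5 7 10 6 1 8 3 4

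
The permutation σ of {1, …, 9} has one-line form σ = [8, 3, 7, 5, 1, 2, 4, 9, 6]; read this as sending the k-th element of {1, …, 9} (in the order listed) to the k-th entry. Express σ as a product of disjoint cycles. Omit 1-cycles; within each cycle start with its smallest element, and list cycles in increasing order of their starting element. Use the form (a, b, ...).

(1, 8, 9, 6, 2, 3, 7, 4, 5)

From 1: 1 → 8 → 9 → 6 → 2 → 3 → 7 → 4 → 5 → 1, closing the cycle (1, 8, 9, 6, 2, 3, 7, 4, 5).
Repeating from the next unused element and collecting all non-trivial cycles gives (1, 8, 9, 6, 2, 3, 7, 4, 5).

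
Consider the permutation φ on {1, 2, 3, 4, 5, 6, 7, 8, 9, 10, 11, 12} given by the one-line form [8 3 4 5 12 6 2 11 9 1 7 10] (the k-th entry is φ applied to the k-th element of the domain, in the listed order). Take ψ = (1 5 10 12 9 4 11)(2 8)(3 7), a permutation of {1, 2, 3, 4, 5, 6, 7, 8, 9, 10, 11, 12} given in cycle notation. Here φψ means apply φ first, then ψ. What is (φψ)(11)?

(φψ)(11) = ψ(φ(11)). φ(11) = 7, then ψ(7) = 3. So (φψ)(11) = 3.

3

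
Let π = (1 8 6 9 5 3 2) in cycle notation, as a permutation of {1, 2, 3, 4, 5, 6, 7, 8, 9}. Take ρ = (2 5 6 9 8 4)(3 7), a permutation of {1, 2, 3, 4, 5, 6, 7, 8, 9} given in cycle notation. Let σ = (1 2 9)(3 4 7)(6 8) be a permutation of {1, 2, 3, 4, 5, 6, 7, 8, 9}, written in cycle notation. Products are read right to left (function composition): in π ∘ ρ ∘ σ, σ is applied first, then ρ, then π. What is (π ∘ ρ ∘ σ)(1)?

Apply the permutations in order: σ(1) = 2, then ρ(2) = 5, then π(5) = 3. So (π ∘ ρ ∘ σ)(1) = 3.

3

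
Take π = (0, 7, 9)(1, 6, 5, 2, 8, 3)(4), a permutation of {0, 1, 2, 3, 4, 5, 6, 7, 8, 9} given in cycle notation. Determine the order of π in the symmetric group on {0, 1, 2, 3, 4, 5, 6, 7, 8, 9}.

6

The cycle type of π is (6, 3, 1).
Since disjoint cycles commute, ord(π) = lcm(6, 3) = 6.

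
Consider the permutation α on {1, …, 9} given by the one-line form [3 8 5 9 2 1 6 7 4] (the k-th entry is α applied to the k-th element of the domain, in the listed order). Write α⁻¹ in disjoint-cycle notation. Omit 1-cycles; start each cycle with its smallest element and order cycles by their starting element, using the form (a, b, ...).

(1, 6, 7, 8, 2, 5, 3)(4, 9)

The cycle decomposition of α is (1, 3, 5, 2, 8, 7, 6)(4, 9).
The inverse reverses every cycle; in canonical form, α⁻¹ = (1, 6, 7, 8, 2, 5, 3)(4, 9).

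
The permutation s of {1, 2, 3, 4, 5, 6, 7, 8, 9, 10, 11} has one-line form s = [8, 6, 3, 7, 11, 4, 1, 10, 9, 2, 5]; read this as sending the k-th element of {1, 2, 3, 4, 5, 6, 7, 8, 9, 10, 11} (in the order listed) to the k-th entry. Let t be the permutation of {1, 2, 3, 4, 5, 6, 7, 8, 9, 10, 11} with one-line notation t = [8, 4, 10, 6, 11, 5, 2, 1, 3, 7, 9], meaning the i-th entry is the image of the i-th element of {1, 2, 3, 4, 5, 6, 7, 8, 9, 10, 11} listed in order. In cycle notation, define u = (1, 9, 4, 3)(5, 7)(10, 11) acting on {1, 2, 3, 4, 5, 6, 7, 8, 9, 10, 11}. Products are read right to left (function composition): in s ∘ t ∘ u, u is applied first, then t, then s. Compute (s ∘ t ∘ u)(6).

Apply the permutations in order: u(6) = 6, then t(6) = 5, then s(5) = 11. So (s ∘ t ∘ u)(6) = 11.

11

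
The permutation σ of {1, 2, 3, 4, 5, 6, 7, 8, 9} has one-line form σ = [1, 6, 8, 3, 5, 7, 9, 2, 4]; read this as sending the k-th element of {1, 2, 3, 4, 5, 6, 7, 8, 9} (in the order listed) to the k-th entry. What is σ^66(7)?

3

Tracing 7 → 9 → … returns to 7 after 7 steps, so 7 lies in a 7-cycle (2, 6, 7, 9, 4, 3, 8).
Since the cycle has length 7, σ^66 acts on it the same as σ^3 (66 mod 7 = 3).
Advancing 3 steps from 7: 7 → 9 → 4 → 3.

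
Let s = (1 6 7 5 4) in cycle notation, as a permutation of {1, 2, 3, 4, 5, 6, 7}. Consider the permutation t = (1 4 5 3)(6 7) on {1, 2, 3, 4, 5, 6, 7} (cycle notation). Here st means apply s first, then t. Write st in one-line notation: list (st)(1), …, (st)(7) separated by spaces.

(st)(x) = t(s(x)). Computing each image: t(s(1)) = t(6) = 7, t(s(2)) = t(2) = 2, t(s(3)) = t(3) = 1, t(s(4)) = t(1) = 4, t(s(5)) = t(4) = 5, t(s(6)) = t(7) = 6, t(s(7)) = t(5) = 3.
Hence st = [7 2 1 4 5 6 3].

7 2 1 4 5 6 3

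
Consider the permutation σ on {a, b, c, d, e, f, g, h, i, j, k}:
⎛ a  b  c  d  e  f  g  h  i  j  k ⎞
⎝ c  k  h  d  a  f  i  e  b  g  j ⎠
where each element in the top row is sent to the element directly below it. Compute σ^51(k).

j

Tracing k → j → … returns to k after 5 steps, so k lies in a 5-cycle (b, k, j, g, i).
Powers repeat with period 5 on this cycle, and 51 mod 5 = 1, so σ^51(k) = σ^1(k).
Stepping 1 place around the cycle: k → j.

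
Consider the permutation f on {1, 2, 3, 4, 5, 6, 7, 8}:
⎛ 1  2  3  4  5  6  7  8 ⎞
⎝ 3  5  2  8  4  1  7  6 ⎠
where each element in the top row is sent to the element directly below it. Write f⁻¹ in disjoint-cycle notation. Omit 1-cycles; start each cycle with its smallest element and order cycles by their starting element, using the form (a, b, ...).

The cycle decomposition of f is (1, 3, 2, 5, 4, 8, 6).
Reversing each cycle (and rotating so the smallest element leads) gives f⁻¹ = (1, 6, 8, 4, 5, 2, 3).

(1, 6, 8, 4, 5, 2, 3)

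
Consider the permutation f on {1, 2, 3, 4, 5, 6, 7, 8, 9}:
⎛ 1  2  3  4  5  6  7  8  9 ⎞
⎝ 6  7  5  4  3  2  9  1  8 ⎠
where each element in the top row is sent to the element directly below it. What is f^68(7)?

Tracing 7 → 9 → … returns to 7 after 6 steps, so 7 lies in a 6-cycle (1 6 2 7 9 8).
On a 6-cycle, f^6 is the identity, so f^68 = f^2 there (68 ≡ 2 mod 6).
Advancing 2 steps from 7: 7 → 9 → 8.

8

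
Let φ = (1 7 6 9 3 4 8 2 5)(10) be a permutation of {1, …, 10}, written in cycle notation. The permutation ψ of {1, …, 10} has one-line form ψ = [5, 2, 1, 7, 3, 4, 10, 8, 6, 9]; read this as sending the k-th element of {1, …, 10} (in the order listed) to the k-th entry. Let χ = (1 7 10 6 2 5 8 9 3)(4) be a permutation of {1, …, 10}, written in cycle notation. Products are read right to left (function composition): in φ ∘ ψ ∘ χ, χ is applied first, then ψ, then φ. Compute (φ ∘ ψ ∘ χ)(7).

3

(φ ∘ ψ ∘ χ)(7) = φ(ψ(χ(7))). χ(7) = 10, then ψ(10) = 9, then φ(9) = 3, so the result is 3.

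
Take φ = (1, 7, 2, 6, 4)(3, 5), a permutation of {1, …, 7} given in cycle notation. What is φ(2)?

6

Within (1, 7, 2, 6, 4), 2 ↦ 6.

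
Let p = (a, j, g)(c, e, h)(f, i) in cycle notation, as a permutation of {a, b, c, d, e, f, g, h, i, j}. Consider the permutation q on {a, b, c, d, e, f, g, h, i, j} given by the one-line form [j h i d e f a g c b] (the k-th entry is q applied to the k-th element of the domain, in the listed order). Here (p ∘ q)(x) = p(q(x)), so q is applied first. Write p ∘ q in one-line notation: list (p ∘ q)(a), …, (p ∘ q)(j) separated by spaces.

(p ∘ q)(x) = p(q(x)). Computing each image: p(q(a)) = p(j) = g, p(q(b)) = p(h) = c, p(q(c)) = p(i) = f, p(q(d)) = p(d) = d, p(q(e)) = p(e) = h, p(q(f)) = p(f) = i, p(q(g)) = p(a) = j, p(q(h)) = p(g) = a, p(q(i)) = p(c) = e, p(q(j)) = p(b) = b.
Hence p ∘ q = [g c f d h i j a e b].

g c f d h i j a e b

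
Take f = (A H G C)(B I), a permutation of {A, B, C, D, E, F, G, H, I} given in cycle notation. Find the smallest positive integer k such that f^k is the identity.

The cycle type of f is (4, 2, 1, 1, 1).
The order is lcm(4, 2) = 4.

4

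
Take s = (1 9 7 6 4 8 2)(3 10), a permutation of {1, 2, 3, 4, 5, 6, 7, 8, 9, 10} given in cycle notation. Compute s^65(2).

9

2 lies in the 7-cycle (1 9 7 6 4 8 2).
Powers repeat with period 7 on this cycle, and 65 mod 7 = 2, so s^65(2) = s^2(2).
Stepping 2 places around the cycle: 2 → 1 → 9.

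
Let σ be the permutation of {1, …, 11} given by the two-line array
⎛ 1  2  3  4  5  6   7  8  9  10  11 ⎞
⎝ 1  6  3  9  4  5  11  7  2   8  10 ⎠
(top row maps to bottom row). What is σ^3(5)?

Tracing 5 → 4 → … returns to 5 after 5 steps, so 5 lies in a 5-cycle (2 6 5 4 9).
Stepping 3 places around the cycle: 5 → 4 → 9 → 2.

2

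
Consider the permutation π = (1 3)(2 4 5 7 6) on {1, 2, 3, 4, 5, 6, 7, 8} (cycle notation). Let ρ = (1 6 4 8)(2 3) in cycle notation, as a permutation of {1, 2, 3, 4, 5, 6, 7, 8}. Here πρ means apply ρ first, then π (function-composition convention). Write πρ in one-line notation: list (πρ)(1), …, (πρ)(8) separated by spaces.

Chase each element through ρ then π: 1 → 6 → 2; 2 → 3 → 1; 3 → 2 → 4; 4 → 8 → 8; 5 → 5 → 7; 6 → 4 → 5; 7 → 7 → 6; 8 → 1 → 3.
Collecting the images, πρ = [2 1 4 8 7 5 6 3].

2 1 4 8 7 5 6 3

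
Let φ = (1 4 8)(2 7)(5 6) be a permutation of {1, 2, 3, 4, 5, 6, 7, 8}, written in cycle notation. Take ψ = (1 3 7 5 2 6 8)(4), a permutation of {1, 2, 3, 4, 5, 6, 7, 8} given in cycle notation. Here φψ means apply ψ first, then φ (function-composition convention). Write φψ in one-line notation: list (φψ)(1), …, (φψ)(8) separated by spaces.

3 5 2 8 7 1 6 4

(φψ)(x) = φ(ψ(x)). Computing each image: φ(ψ(1)) = φ(3) = 3, φ(ψ(2)) = φ(6) = 5, φ(ψ(3)) = φ(7) = 2, φ(ψ(4)) = φ(4) = 8, φ(ψ(5)) = φ(2) = 7, φ(ψ(6)) = φ(8) = 1, φ(ψ(7)) = φ(5) = 6, φ(ψ(8)) = φ(1) = 4.
Hence φψ = [3 5 2 8 7 1 6 4].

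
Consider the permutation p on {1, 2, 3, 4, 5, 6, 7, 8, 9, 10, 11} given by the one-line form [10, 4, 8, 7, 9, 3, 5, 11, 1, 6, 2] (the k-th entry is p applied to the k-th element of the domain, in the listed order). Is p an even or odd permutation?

even

In disjoint-cycle form the cycle lengths are 11.
A cycle of length ℓ contributes ℓ−1 transpositions, so p is a product of 10 transpositions — even.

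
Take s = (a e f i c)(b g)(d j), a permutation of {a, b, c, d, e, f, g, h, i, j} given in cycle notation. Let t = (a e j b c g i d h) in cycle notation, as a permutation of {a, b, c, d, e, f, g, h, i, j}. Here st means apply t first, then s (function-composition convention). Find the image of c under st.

b

t(c) = g, then s(g) = b; composing gives (st)(c) = b.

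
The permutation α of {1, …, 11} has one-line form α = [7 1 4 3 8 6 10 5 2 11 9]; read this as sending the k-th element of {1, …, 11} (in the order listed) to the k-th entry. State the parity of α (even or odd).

odd

In disjoint-cycle form the cycle lengths are 6, 2, 2, 1.
A cycle of length ℓ contributes ℓ−1 transpositions, so α is a product of 5 + 1 + 1 = 7 transpositions — odd.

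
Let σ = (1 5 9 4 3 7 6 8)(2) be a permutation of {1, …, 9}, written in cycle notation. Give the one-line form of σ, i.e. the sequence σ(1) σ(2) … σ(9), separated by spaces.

5 2 7 3 9 8 6 1 4

Reading each image from the cycles: 1↦5, 2↦2, 3↦7, 4↦3, 5↦9, 6↦8, 7↦6, 8↦1, 9↦4.
Listing these in domain order gives 5 2 7 3 9 8 6 1 4.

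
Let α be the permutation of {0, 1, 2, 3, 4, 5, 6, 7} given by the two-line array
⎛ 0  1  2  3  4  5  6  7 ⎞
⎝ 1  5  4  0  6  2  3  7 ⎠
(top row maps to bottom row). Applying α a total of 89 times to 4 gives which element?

5

Tracing 4 → 6 → … returns to 4 after 7 steps, so 4 lies in a 7-cycle (0, 1, 5, 2, 4, 6, 3).
On a 7-cycle, α^7 is the identity, so α^89 = α^5 there (89 ≡ 5 mod 7).
Stepping 5 places around the cycle: 4 → 6 → 3 → 0 → 1 → 5.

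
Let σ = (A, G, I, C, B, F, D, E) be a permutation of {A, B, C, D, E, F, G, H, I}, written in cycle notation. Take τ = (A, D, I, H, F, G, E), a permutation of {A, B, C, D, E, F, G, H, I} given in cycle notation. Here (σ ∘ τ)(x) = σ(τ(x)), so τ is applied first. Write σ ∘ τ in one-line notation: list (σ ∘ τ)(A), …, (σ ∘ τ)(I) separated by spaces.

E F B C G I A D H

For each element, apply τ then σ: A → D → E; B → B → F; C → C → B; D → I → C; E → A → G; F → G → I; G → E → A; H → F → D; I → H → H.
Collecting the images, σ ∘ τ = [E F B C G I A D H].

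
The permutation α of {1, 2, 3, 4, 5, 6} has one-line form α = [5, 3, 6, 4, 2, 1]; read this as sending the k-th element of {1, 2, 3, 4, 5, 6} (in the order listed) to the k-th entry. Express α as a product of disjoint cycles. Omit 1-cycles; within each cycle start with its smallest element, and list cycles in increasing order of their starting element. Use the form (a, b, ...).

From 1: 1 → 5 → 2 → 3 → 6 → 1, closing the cycle (1, 5, 2, 3, 6).
Continuing from each remaining unvisited element yields (1, 5, 2, 3, 6).

(1, 5, 2, 3, 6)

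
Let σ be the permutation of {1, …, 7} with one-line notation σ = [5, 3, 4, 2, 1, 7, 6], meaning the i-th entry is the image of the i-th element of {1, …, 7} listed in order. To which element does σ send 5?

5 is element number 5 of the domain, and entry number 5 of the one-line form is 1, so σ(5) = 1.

1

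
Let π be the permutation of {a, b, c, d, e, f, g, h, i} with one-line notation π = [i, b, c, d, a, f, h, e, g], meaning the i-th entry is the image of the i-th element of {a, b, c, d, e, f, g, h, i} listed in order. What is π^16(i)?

Tracing i → g → … returns to i after 5 steps, so i lies in a 5-cycle (a, i, g, h, e).
On a 5-cycle, π^5 is the identity, so π^16 = π^1 there (16 ≡ 1 mod 5).
Advancing 1 step from i: i → g.

g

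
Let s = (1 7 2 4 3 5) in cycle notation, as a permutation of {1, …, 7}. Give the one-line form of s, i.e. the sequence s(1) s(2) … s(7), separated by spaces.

Each element maps to the next entry in its cycle (wrapping to the front): 1→7, 2→4, 3→5, 4→3, 5→1, 6→6, 7→2.
Listing these in domain order gives 7 4 5 3 1 6 2.

7 4 5 3 1 6 2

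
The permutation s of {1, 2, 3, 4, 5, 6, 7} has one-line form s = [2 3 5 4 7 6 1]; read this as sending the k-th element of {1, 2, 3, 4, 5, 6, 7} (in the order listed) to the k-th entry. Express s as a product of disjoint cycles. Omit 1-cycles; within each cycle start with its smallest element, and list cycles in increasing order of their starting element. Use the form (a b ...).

Start at 1 and follow images: 1 → 2 → 3 → 5 → 7 → 1, giving the cycle (1 2 3 5 7).
Repeating from the next unused element and collecting all non-trivial cycles gives (1 2 3 5 7).

(1 2 3 5 7)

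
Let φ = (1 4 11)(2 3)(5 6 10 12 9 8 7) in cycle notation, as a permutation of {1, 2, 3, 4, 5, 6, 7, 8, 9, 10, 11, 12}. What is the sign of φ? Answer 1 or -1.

The cycle lengths are 7, 3, 2.
A cycle of length ℓ contributes ℓ−1 transpositions, so φ is a product of 6 + 2 + 1 = 9 transpositions — odd.

-1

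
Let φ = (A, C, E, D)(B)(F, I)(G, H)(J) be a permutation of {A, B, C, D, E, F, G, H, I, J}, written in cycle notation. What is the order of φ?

4

The cycle type of φ is (4, 2, 2, 1, 1).
The order is lcm(4, 2, 2) = 4.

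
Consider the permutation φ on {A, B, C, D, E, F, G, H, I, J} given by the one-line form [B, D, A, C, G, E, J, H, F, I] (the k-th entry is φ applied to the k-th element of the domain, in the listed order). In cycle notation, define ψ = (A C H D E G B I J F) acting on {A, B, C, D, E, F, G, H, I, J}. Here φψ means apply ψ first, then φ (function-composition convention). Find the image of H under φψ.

C

First apply ψ: ψ(H) = D, then φ(D) = C. Thus (φψ)(H) = C.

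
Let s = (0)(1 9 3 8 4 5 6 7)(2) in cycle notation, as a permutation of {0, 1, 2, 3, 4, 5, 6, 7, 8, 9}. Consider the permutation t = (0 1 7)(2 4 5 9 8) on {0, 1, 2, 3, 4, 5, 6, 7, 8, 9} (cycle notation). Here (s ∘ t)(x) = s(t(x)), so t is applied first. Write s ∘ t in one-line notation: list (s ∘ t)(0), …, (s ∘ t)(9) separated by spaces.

Chase each element through t then s: 0 → 1 → 9; 1 → 7 → 1; 2 → 4 → 5; 3 → 3 → 8; 4 → 5 → 6; 5 → 9 → 3; 6 → 6 → 7; 7 → 0 → 0; 8 → 2 → 2; 9 → 8 → 4.
So s ∘ t in one-line form is 9 1 5 8 6 3 7 0 2 4.

9 1 5 8 6 3 7 0 2 4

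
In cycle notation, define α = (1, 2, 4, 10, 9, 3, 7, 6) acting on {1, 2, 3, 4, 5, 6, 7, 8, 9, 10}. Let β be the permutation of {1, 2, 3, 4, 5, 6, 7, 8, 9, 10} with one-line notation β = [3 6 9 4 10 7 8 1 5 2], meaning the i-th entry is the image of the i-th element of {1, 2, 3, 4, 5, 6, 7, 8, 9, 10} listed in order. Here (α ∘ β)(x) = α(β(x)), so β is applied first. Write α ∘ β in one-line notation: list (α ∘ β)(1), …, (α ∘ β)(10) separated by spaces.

Chase each element through β then α: 1 → 3 → 7; 2 → 6 → 1; 3 → 9 → 3; 4 → 4 → 10; 5 → 10 → 9; 6 → 7 → 6; 7 → 8 → 8; 8 → 1 → 2; 9 → 5 → 5; 10 → 2 → 4.
So α ∘ β in one-line form is 7 1 3 10 9 6 8 2 5 4.

7 1 3 10 9 6 8 2 5 4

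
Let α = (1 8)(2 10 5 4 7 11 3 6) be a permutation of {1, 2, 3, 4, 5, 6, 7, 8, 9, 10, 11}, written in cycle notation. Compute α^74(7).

7 lies in the 8-cycle (2 10 5 4 7 11 3 6).
Since the cycle has length 8, α^74 acts on it the same as α^2 (74 mod 8 = 2).
Advancing 2 steps from 7: 7 → 11 → 3.

3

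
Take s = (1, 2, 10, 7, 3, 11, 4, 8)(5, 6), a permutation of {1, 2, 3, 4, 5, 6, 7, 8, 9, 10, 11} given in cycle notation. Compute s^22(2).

8

2 lies in the 8-cycle (1, 2, 10, 7, 3, 11, 4, 8).
Since the cycle has length 8, s^22 acts on it the same as s^6 (22 mod 8 = 6).
Stepping 6 places around the cycle: 2 → 10 → 7 → 3 → 11 → 4 → 8.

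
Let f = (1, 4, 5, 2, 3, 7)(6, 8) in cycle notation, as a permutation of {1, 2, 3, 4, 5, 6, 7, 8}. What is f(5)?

Within (1, 4, 5, 2, 3, 7), 5 ↦ 2.

2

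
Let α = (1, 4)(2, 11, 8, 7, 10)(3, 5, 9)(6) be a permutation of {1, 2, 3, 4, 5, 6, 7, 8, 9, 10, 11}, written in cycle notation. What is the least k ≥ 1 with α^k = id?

The cycle type of α is (5, 3, 2, 1).
The order of α is the least common multiple of its cycle lengths: lcm(5, 3, 2) = 30.

30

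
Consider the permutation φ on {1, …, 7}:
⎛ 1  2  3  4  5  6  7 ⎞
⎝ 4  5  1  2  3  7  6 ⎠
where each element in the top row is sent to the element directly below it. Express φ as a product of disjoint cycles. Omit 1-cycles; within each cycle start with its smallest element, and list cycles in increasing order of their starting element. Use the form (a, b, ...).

(1, 4, 2, 5, 3)(6, 7)

Start at 1 and follow images: 1 → 4 → 2 → 5 → 3 → 1, giving the cycle (1, 4, 2, 5, 3).
Continuing from each remaining unvisited element yields (1, 4, 2, 5, 3)(6, 7).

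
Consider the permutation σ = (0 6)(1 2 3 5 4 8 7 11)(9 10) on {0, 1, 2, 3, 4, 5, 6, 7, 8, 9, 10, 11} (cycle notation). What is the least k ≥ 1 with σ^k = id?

The cycle type of σ is (8, 2, 2).
The order is lcm(8, 2, 2) = 8.

8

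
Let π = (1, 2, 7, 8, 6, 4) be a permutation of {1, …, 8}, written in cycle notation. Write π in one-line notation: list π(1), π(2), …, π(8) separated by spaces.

2 7 3 1 5 4 8 6

Reading each image from the cycles: 1↦2, 2↦7, 3↦3, 4↦1, 5↦5, 6↦4, 7↦8, 8↦6.
So the one-line form is 2 7 3 1 5 4 8 6.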